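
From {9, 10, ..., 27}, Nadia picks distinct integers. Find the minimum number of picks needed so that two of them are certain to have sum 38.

Group the elements by complementary pair {x, 38−x}: {11,27}, {12,26}, {13,25}, …, giving 8 two-element pairs, the single value 19 (it cannot pair with itself since the integers are distinct), and 2 integers whose partner 38−x falls outside [9,27].
Treating each of those 11 groups as a pigeonhole, one can pick one integer per group — 11 integers — with no two summing to 38.
The 12th integer lands in an occupied pair, forcing a sum of 38.

12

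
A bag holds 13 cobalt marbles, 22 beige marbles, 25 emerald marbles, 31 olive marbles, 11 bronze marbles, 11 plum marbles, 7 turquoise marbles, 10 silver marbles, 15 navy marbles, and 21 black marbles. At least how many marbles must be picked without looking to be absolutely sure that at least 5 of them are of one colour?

Pigeonhole: the 10 colours are the holes; the marbles drawn are the pigeons.
To avoid 5 of any one colour, the worst case takes at most 4 of each colour.
That gives 4 + 4 + 4 + 4 + 4 + 4 + 4 + 4 + 4 + 4 = 40 marbles with no colour reaching 5.
The next marble forces some colour to 5, so 40 + 1 = 41.

41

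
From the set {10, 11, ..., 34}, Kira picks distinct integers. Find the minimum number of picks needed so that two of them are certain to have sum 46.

A set avoiding the sum 46 can contain at most one of each pair {x, 46−x}, plus the 3 elements whose complement lies outside the range or equal to its own complement.
The integers 10, …, 23 (14 of them) are such a set: any two sum to at least 10+11 = 21 and at most 22+23 = 45 < 46.
Pigeonhole: any 15th integer completes one of the 11 pairs, so 15 choices force a sum of 46.

15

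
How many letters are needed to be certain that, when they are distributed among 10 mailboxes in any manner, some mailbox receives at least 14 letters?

131

With 130 letters one could put exactly 13 in each of the 10 mailboxes, and no mailbox would reach 14.
One more letter must land in a mailbox that already has 13, giving it 14.
So 10 × 13 + 1 = 131 letters are required.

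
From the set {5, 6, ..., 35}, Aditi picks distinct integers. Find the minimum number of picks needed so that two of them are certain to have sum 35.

Two chosen integers sum to 35 exactly when both halves of some pair {x, 35−x} with 5 ≤ x ≤ 35−x ≤ 30 are chosen — 13 such pairs.
The remaining 5 elements (those with no distinct partner in range) can never complete a 35-sum, so the worst case takes all of them and one from each pair: 5 + 13 = 18.
Pigeonhole: the 19th integer has to be the second member of some pair, so 18 + 1 = 19.

19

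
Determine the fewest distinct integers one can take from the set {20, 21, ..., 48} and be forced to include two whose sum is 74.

19

Group the elements by complementary pair {x, 74−x}: {26,48}, {27,47}, {28,46}, …, giving 11 two-element pairs, the single value 37 (it cannot pair with itself since the integers are distinct), and 6 integers whose partner 74−x falls outside [20,48].
By pigeonhole, treating each of those 18 groups as a pigeonhole, one can pick one integer per group — 18 integers — with no two summing to 74.
The 19th integer lands in an occupied pair, forcing a sum of 74.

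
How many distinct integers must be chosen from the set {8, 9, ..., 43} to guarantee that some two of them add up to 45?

22

Two chosen integers sum to 45 exactly when both halves of some pair {x, 45−x} with 8 ≤ x ≤ 45−x ≤ 37 are chosen — 15 such pairs.
The remaining 6 elements (those with no distinct partner in range) can never complete a 45-sum, so the worst case takes all of them and one from each pair: 6 + 15 = 21.
The 22nd integer has to be the second member of some pair, so 21 + 1 = 22.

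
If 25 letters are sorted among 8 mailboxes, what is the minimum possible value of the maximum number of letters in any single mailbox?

The 8 mailboxes are the holes and the 25 letters are the pigeons.
If every mailbox held at most 3 letters, the total would be at most 8 × 3 = 24, which is less than 25.
So some mailbox holds at least ⌈25/8⌉ = 4 letters.

4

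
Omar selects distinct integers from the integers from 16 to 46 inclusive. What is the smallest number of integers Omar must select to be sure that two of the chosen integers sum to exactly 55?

20

A set avoiding the sum 55 can contain at most one of each pair {x, 55−x}, plus the 7 elements whose complement lies outside the range.
The integers 28, …, 46 (19 of them) are such a set: any two sum to at least 28+29 = 57 > 55.
Any 20th integer completes one of the 12 pairs, so 20 choices force a sum of 55.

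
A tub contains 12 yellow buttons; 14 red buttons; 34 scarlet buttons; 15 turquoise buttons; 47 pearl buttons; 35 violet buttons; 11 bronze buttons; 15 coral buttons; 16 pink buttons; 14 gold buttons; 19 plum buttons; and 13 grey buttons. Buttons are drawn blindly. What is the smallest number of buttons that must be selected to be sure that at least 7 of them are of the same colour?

The 12 colours are the holes; the buttons drawn are the pigeons.
To avoid 7 of any one colour, the worst case takes at most 6 of each colour.
That gives 6 + 6 + 6 + 6 + 6 + 6 + 6 + 6 + 6 + 6 + 6 + 6 = 72 buttons with no colour reaching 7.
The next button forces some colour to 7, so 72 + 1 = 73.

73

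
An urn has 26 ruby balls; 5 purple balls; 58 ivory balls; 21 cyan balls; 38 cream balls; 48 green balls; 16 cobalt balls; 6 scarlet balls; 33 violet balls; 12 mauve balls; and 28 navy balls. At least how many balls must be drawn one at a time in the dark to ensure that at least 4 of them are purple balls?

290

In the worst case for collecting purple balls, every non-purple ball comes out first.
There are 26 + 58 + 21 + 38 + 48 + 16 + 6 + 33 + 12 + 28 = 286 non-purple balls altogether.
After those, each further ball must be purple, so 286 + 4 = 290 draws guarantee 4 purple balls.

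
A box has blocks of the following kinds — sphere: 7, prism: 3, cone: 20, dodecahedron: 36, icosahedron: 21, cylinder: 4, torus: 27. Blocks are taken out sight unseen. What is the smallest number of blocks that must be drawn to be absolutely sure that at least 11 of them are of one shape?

55

Pigeonhole: the 7 shapes are the holes; the blocks drawn are the pigeons.
To avoid 11 of any one shape, the worst case takes at most 10 of each shape, or every block of a shape that has fewer than 10.
That gives 7 + 3 + 10 + 10 + 10 + 4 + 10 = 54 blocks with no shape reaching 11.
The next block forces some shape to 11, so 54 + 1 = 55.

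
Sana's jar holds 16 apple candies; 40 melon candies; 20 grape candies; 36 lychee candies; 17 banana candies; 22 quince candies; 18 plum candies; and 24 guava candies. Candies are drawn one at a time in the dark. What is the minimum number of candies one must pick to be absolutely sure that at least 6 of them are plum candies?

In the worst case for collecting plum candies, every non-plum candy comes out first.
There are 16 + 40 + 20 + 36 + 17 + 22 + 24 = 175 non-plum candies altogether.
After those, each further candy must be plum, so 175 + 6 = 181 draws guarantee 6 plum candies.

181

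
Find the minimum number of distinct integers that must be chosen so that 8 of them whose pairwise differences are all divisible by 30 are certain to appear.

211

Integers whose pairwise differences are multiples of 30 are exactly those sharing a remainder mod 30. By the pigeonhole principle, the 30 residue classes mod 30 are the pigeonholes.
With 210 integers one could put 7 in each residue class and have no class reach 8.
The 211th integer pushes some class to 8, so 30·7 + 1 = 211.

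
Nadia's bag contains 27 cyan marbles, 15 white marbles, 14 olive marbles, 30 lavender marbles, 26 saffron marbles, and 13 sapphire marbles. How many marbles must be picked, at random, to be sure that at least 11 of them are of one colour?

An adversary could hand out at most 10 marbles per colour: 10 + 10 + 10 + 10 + 10 + 10 = 60 marbles and still no colour has 11.
One more marble lands in a colour already at 10, so 61 draws are enough and 60 are not.

61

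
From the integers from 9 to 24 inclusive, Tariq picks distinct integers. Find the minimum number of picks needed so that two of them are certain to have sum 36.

A set avoiding the sum 36 can contain at most one of each pair {x, 36−x}, plus the 4 elements whose complement lies outside the range or equal to its own complement.
The integers 9, …, 18 (10 of them) are such a set: any two sum to at least 9+10 = 19 and at most 17+18 = 35 < 36.
By pigeonhole, any 11th integer completes one of the 6 pairs, so 11 choices force a sum of 36.

11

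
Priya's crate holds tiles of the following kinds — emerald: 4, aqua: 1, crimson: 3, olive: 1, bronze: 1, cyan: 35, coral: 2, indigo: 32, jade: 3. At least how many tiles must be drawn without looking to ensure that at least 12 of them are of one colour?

By pigeonhole, put each drawn tile into a box by colour. The largest draw with every box below 12 takes min(count, 11) from each colour; colours with fewer than 11 contribute all they have.
Σ min(cᵢ, 11) = 4 + 1 + 3 + 1 + 1 + 11 + 2 + 11 + 3 = 37.
Draw number 37 + 1 = 38 must push one box to 12.

38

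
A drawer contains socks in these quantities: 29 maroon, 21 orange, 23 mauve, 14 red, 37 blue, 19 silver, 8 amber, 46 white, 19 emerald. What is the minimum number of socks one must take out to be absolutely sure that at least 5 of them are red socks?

In the worst case for collecting red socks, every non-red sock comes out first.
There are 29 + 21 + 23 + 37 + 19 + 8 + 46 + 19 = 202 non-red socks altogether.
After those, each further sock must be red, so 202 + 5 = 207 draws guarantee 5 red socks.

207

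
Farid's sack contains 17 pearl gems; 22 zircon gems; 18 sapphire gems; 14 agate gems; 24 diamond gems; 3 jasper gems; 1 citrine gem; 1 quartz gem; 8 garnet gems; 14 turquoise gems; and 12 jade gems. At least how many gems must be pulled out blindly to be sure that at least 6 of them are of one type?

46

By the pigeonhole principle, put each drawn gem into a box by type. The largest draw with every box below 6 takes min(count, 5) from each type; types with fewer than 5 contribute all they have.
Σ min(cᵢ, 5) = 5 + 5 + 5 + 5 + 5 + 3 + 1 + 1 + 5 + 5 + 5 = 45.
Draw number 45 + 1 = 46 must push one box to 6.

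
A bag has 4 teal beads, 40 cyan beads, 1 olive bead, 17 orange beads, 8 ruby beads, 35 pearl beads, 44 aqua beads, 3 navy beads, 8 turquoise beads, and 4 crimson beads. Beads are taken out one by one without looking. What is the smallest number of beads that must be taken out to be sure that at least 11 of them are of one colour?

Pigeonhole: put each drawn bead into a box by colour. The largest draw with every box below 11 takes min(count, 10) from each colour; colours with fewer than 10 contribute all they have.
Σ min(cᵢ, 10) = 4 + 10 + 1 + 10 + 8 + 10 + 10 + 3 + 8 + 4 = 68.
Draw number 68 + 1 = 69 must push one box to 11.

69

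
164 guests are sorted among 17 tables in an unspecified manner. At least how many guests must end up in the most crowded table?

The 17 tables are the holes and the 164 guests are the pigeons.
If every table held at most 9 guests, the total would be at most 17 × 9 = 153, which is less than 164.
So some table holds at least ⌈164/17⌉ = 10 guests.

10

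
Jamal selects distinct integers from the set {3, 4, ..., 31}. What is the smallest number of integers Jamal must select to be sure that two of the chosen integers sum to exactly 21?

22

A set avoiding the sum 21 can contain at most one of each pair {x, 21−x}, plus the 13 elements whose complement lies outside the range.
The integers 11, …, 31 (21 of them) are such a set: any two sum to at least 11+12 = 23 > 21.
Pigeonhole: any 22nd integer completes one of the 8 pairs, so 22 choices force a sum of 21.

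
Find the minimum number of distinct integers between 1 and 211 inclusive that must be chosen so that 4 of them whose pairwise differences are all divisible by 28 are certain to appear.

85

Integers whose pairwise differences are multiples of 28 are exactly those sharing a remainder mod 28. By the pigeonhole principle, the 28 residue classes mod 28 are the pigeonholes.
With 84 integers one could put 3 in each residue class and have no class reach 4.
The 85th integer pushes some class to 4, so 28·3 + 1 = 85.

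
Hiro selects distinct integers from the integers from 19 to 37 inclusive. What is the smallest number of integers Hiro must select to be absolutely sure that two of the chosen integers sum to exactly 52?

13

Group the elements by complementary pair {x, 52−x}: {19,33}, {20,32}, {21,31}, …, giving 7 two-element pairs, the single value 26 (it cannot pair with itself since the integers are distinct), and 4 integers whose partner 52−x falls outside [19,37].
By pigeonhole, treating each of those 12 groups as a pigeonhole, one can pick one integer per group — 12 integers — with no two summing to 52.
The 13th integer lands in an occupied pair, forcing a sum of 52.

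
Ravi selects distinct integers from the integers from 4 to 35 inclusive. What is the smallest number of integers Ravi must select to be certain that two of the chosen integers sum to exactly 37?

A set avoiding the sum 37 can contain at most one of each pair {x, 37−x}, plus the 2 elements whose complement lies outside the range.
The integers 19, …, 35 (17 of them) are such a set: any two sum to at least 19+20 = 39 > 37.
By pigeonhole, any 18th integer completes one of the 15 pairs, so 18 choices force a sum of 37.

18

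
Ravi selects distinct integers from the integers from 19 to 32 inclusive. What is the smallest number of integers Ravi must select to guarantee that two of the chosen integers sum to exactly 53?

9

Two chosen integers sum to 53 exactly when both halves of some pair {x, 53−x} with 21 ≤ x ≤ 53−x ≤ 32 are chosen — 6 such pairs.
The remaining 2 elements (those with no distinct partner in range) can never complete a 53-sum, so the worst case takes all of them and one from each pair: 2 + 6 = 8.
Pigeonhole: the 9th integer has to be the second member of some pair, so 8 + 1 = 9.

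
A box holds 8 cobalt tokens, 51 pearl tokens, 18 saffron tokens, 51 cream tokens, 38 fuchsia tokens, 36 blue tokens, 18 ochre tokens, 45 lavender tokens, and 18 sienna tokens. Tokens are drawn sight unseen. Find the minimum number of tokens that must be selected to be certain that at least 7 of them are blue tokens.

In the worst case for collecting blue tokens, every non-blue token comes out first.
There are 8 + 51 + 18 + 51 + 38 + 18 + 45 + 18 = 247 non-blue tokens altogether.
After those, each further token must be blue, so 247 + 7 = 254 draws guarantee 7 blue tokens.

254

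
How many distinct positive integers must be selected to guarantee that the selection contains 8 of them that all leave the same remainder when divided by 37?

260

The 37 residue classes mod 37 are the pigeonholes.
With 259 integers one could put 7 in each residue class and have no class reach 8.
The 260th integer pushes some class to 8, so 37·7 + 1 = 260.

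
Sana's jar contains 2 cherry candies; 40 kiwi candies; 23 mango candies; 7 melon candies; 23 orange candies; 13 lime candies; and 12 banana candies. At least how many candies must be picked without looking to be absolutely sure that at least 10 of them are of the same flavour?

55

An adversary could hand out at most 9 candies per flavour (cherry, melon run out sooner): 2 + 9 + 9 + 7 + 9 + 9 + 9 = 54 candies and still no flavour has 10.
By pigeonhole, one more candy lands in a flavour already at 9, so 55 draws are enough and 54 are not.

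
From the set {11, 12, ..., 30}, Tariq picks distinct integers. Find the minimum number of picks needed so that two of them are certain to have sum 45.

Two chosen integers sum to 45 exactly when both halves of some pair {x, 45−x} with 15 ≤ x ≤ 45−x ≤ 30 are chosen — 8 such pairs.
The remaining 4 elements (those with no distinct partner in range) can never complete a 45-sum, so the worst case takes all of them and one from each pair: 4 + 8 = 12.
By pigeonhole, the 13th integer has to be the second member of some pair, so 12 + 1 = 13.

13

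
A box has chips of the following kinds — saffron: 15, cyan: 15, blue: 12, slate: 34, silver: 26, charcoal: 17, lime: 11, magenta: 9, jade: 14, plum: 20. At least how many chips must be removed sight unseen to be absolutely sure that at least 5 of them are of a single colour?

An adversary could hand out at most 4 chips per colour: 4 + 4 + 4 + 4 + 4 + 4 + 4 + 4 + 4 + 4 = 40 chips and still no colour has 5.
One more chip lands in a colour already at 4, so 41 draws are enough and 40 are not.

41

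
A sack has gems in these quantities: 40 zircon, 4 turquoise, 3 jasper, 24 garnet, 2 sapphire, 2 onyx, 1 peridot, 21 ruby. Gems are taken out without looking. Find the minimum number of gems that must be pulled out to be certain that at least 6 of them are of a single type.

Put each drawn gem into a box by type. The largest draw with every box below 6 takes min(count, 5) from each type; types with fewer than 5 contribute all they have.
Σ min(cᵢ, 5) = 5 + 4 + 3 + 5 + 2 + 2 + 1 + 5 = 27.
Draw number 27 + 1 = 28 must push one box to 6.

28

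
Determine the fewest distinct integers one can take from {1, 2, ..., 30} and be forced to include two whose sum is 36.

19

Group the elements by complementary pair {x, 36−x}: {6,30}, {7,29}, {8,28}, …, giving 12 two-element pairs, the single value 18 (it cannot pair with itself since the integers are distinct), and 5 integers whose partner 36−x falls outside [1,30].
Pigeonhole: treating each of those 18 groups as a pigeonhole, one can pick one integer per group — 18 integers — with no two summing to 36.
The 19th integer lands in an occupied pair, forcing a sum of 36.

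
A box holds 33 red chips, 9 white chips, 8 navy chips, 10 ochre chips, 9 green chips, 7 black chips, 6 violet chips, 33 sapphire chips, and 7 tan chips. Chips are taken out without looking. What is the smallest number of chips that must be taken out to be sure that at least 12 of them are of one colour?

79

By pigeonhole, the 9 colours are the holes; the chips drawn are the pigeons.
To avoid 12 of any one colour, the worst case takes at most 11 of each colour, or every chip of a colour that has fewer than 11.
That gives 11 + 9 + 8 + 10 + 9 + 7 + 6 + 11 + 7 = 78 chips with no colour reaching 12.
The next chip forces some colour to 12, so 78 + 1 = 79.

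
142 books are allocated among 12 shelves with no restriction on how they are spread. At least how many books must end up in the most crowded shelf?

12

Pigeonhole: the 12 shelves are the holes and the 142 books are the pigeons.
If every shelf held at most 11 books, the total would be at most 12 × 11 = 132, which is less than 142.
So some shelf holds at least ⌈142/12⌉ = 12 books.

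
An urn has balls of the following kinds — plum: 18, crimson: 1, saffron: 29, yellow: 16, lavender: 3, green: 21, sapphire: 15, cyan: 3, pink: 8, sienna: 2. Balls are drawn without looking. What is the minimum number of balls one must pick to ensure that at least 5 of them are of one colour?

An adversary could hand out at most 4 balls per colour (4 colours run out sooner): 4 + 1 + 4 + 4 + 3 + 4 + 4 + 3 + 4 + 2 = 33 balls and still no colour has 5.
By the pigeonhole principle, one more ball lands in a colour already at 4, so 34 draws are enough and 33 are not.

34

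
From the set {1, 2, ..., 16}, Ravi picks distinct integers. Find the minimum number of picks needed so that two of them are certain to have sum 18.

Group the elements by complementary pair {x, 18−x}: {2,16}, {3,15}, {4,14}, …, giving 7 two-element pairs; the single value 9 (it cannot pair with itself since the integers are distinct); and 1 integer whose partner 18−x falls outside [1,16].
By the pigeonhole principle, treating each of those 9 groups as a pigeonhole, one can pick one integer per group — 9 integers — with no two summing to 18.
The 10th integer lands in an occupied pair, forcing a sum of 18.

10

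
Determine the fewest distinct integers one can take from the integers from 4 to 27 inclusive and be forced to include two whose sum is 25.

Group the elements by complementary pair {x, 25−x}: {4,21}, {5,20}, {6,19}, …, giving 9 two-element pairs and 6 integers whose partner 25−x falls outside [4,27].
Treating each of those 15 groups as a pigeonhole, one can pick one integer per group — 15 integers — with no two summing to 25.
The 16th integer lands in an occupied pair, forcing a sum of 25.

16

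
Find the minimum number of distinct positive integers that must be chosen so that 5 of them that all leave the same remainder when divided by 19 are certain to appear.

By pigeonhole, the 19 residue classes mod 19 are the pigeonholes.
With 76 integers one could put 4 in each residue class and have no class reach 5.
The 77th integer pushes some class to 5, so 19·4 + 1 = 77.

77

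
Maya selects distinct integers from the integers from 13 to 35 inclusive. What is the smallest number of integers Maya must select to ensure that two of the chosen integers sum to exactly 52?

A set avoiding the sum 52 can contain at most one of each pair {x, 52−x}, plus the 5 elements whose complement lies outside the range or equal to its own complement.
The integers 13, …, 26 (14 of them) are such a set: any two sum to at least 13+14 = 27 and at most 25+26 = 51 < 52.
By pigeonhole, any 15th integer completes one of the 9 pairs, so 15 choices force a sum of 52.

15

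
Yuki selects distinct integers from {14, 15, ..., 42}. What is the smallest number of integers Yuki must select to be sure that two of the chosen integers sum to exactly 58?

17

Group the elements by complementary pair {x, 58−x}: {16,42}, {17,41}, {18,40}, …, giving 13 two-element pairs, the single value 29 (it cannot pair with itself since the integers are distinct), and 2 integers whose partner 58−x falls outside [14,42].
By the pigeonhole principle, treating each of those 16 groups as a pigeonhole, one can pick one integer per group — 16 integers — with no two summing to 58.
The 17th integer lands in an occupied pair, forcing a sum of 58.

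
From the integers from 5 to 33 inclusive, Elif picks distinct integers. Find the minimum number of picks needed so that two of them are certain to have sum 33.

18

Two chosen integers sum to 33 exactly when both halves of some pair {x, 33−x} with 5 ≤ x ≤ 33−x ≤ 28 are chosen — 12 such pairs.
The remaining 5 elements (those with no distinct partner in range) can never complete a 33-sum, so the worst case takes all of them and one from each pair: 5 + 12 = 17.
By pigeonhole, the 18th integer has to be the second member of some pair, so 17 + 1 = 18.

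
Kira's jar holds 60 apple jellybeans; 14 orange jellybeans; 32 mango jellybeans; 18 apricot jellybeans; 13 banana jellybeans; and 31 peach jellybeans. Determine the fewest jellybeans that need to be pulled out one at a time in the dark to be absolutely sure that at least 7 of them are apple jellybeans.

115

In the worst case for collecting apple jellybeans, every non-apple jellybean comes out first.
There are 14 + 32 + 18 + 13 + 31 = 108 non-apple jellybeans altogether.
After those, each further jellybean must be apple, so 108 + 7 = 115 draws guarantee 7 apple jellybeans.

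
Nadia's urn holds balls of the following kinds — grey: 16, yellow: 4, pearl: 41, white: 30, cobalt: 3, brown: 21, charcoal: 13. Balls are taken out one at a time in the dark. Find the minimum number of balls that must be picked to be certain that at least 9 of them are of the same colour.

Put each drawn ball into a box by colour. The largest draw with every box below 9 takes min(count, 8) from each colour; colours with fewer than 8 contribute all they have.
Σ min(cᵢ, 8) = 8 + 4 + 8 + 8 + 3 + 8 + 8 = 47.
Draw number 47 + 1 = 48 must push one box to 9.

48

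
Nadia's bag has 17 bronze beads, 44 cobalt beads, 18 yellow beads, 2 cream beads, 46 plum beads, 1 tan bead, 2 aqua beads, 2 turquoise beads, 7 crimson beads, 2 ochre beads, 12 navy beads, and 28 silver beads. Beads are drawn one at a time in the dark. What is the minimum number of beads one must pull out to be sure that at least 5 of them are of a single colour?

The 12 colours are the holes; the beads drawn are the pigeons.
To avoid 5 of any one colour, the worst case takes at most 4 of each colour, or every bead of a colour that has fewer than 4.
That gives 4 + 4 + 4 + 2 + 4 + 1 + 2 + 2 + 4 + 2 + 4 + 4 = 37 beads with no colour reaching 5.
The next bead forces some colour to 5, so 37 + 1 = 38.

38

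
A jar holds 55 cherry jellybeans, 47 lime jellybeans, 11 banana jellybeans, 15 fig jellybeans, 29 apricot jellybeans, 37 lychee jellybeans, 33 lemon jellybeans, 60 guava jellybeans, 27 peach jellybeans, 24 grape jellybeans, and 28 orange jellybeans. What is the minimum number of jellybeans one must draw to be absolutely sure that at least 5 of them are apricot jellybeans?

In the worst case for collecting apricot jellybeans, every non-apricot jellybean comes out first.
There are 55 + 47 + 11 + 15 + 37 + 33 + 60 + 27 + 24 + 28 = 337 non-apricot jellybeans altogether.
After those, each further jellybean must be apricot, so 337 + 5 = 342 draws guarantee 5 apricot jellybeans.

342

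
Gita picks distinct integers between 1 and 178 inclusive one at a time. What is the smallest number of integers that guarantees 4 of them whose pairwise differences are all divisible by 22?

67

Integers whose pairwise differences are multiples of 22 are exactly those sharing a remainder mod 22. By pigeonhole, the 22 residue classes mod 22 are the pigeonholes.
With 66 integers one could put 3 in each residue class and have no class reach 4.
The 67th integer pushes some class to 4, so 22·3 + 1 = 67.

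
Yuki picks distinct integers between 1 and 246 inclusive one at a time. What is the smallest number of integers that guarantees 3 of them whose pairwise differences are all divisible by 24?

49

Integers whose pairwise differences are multiples of 24 are exactly those sharing a remainder mod 24. The 24 residue classes mod 24 are the pigeonholes.
With 48 integers one could put 2 in each residue class and have no class reach 3.
The 49th integer pushes some class to 3, so 24·2 + 1 = 49.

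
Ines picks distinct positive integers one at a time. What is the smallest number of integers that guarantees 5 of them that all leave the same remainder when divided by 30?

By pigeonhole, the 30 residue classes mod 30 are the pigeonholes.
With 120 integers one could put 4 in each residue class and have no class reach 5.
The 121st integer pushes some class to 5, so 30·4 + 1 = 121.

121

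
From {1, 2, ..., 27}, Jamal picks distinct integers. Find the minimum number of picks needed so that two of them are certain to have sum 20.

19

Group the elements by complementary pair {x, 20−x}: {1,19}, {2,18}, {3,17}, …, giving 9 two-element pairs; the single value 10 (it cannot pair with itself since the integers are distinct); and 8 integers whose partner 20−x falls outside [1,27].
By the pigeonhole principle, treating each of those 18 groups as a pigeonhole, one can pick one integer per group — 18 integers — with no two summing to 20.
The 19th integer lands in an occupied pair, forcing a sum of 20.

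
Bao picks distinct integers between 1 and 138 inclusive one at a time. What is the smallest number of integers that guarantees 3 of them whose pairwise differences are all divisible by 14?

Integers whose pairwise differences are multiples of 14 are exactly those sharing a remainder mod 14. By the pigeonhole principle, the 14 residue classes mod 14 are the pigeonholes.
With 28 integers one could put 2 in each residue class and have no class reach 3.
The 29th integer pushes some class to 3, so 14·2 + 1 = 29.

29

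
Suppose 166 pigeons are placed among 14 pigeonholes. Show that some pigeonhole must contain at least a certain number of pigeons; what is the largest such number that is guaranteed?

12

By the pigeonhole principle, the 14 pigeonholes are the holes and the 166 pigeons are the pigeons.
If every pigeonhole held at most 11 pigeons, the total would be at most 14 × 11 = 154, which is less than 166.
So some pigeonhole holds at least ⌈166/14⌉ = 12 pigeons.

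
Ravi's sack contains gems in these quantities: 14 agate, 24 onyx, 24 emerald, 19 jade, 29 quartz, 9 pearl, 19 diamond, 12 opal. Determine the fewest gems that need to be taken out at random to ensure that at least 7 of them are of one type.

49

An adversary could hand out at most 6 gems per type: 6 + 6 + 6 + 6 + 6 + 6 + 6 + 6 = 48 gems and still no type has 7.
By the pigeonhole principle, one more gem lands in a type already at 6, so 49 draws are enough and 48 are not.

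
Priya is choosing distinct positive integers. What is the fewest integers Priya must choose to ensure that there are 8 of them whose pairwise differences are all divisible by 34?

Integers whose pairwise differences are multiples of 34 are exactly those sharing a remainder mod 34. Pigeonhole: the 34 residue classes mod 34 are the pigeonholes.
With 238 integers one could put 7 in each residue class and have no class reach 8.
The 239th integer pushes some class to 8, so 34·7 + 1 = 239.

239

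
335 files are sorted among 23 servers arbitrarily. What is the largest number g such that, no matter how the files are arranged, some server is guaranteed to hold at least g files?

The 23 servers are the holes and the 335 files are the pigeons.
If every server held at most 14 files, the total would be at most 23 × 14 = 322, which is less than 335.
So some server holds at least ⌈335/23⌉ = 15 files.

15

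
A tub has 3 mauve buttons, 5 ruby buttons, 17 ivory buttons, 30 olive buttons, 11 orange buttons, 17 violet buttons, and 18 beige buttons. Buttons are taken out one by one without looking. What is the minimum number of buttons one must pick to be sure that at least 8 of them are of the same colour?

An adversary could hand out at most 7 buttons per colour (mauve, ruby run out sooner): 3 + 5 + 7 + 7 + 7 + 7 + 7 = 43 buttons and still no colour has 8.
One more button lands in a colour already at 7, so 44 draws are enough and 43 are not.

44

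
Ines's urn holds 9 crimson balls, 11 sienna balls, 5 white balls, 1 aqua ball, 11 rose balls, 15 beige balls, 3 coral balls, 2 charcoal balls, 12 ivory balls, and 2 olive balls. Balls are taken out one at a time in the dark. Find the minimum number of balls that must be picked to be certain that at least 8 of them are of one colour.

49

By the pigeonhole principle, the 10 colours are the holes; the balls drawn are the pigeons.
To avoid 8 of any one colour, the worst case takes at most 7 of each colour, or every ball of a colour that has fewer than 7.
That gives 7 + 7 + 5 + 1 + 7 + 7 + 3 + 2 + 7 + 2 = 48 balls with no colour reaching 8.
The next ball forces some colour to 8, so 48 + 1 = 49.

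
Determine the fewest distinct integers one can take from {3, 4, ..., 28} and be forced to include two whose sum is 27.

16

Group the elements by complementary pair {x, 27−x}: {3,24}, {4,23}, {5,22}, …, giving 11 two-element pairs and 4 integers whose partner 27−x falls outside [3,28].
Treating each of those 15 groups as a pigeonhole, one can pick one integer per group — 15 integers — with no two summing to 27.
The 16th integer lands in an occupied pair, forcing a sum of 27.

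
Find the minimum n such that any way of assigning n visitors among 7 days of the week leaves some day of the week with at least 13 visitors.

With 84 visitors one could put exactly 12 in each of the 7 days of the week, and no day of the week would reach 13.
One more visitor must land in a day of the week that already has 12, giving it 13.
So 7 × 12 + 1 = 85 visitors are required.

85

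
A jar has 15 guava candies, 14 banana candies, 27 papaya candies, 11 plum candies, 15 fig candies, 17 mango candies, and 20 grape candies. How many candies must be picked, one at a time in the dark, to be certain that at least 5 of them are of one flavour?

By pigeonhole, the 7 flavours are the holes; the candies drawn are the pigeons.
To avoid 5 of any one flavour, the worst case takes at most 4 of each flavour.
That gives 4 + 4 + 4 + 4 + 4 + 4 + 4 = 28 candies with no flavour reaching 5.
The next candy forces some flavour to 5, so 28 + 1 = 29.

29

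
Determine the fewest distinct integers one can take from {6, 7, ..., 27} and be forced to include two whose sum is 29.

14

A set avoiding the sum 29 can contain at most one of each pair {x, 29−x}, plus the 4 elements whose complement lies outside the range.
The integers 15, …, 27 (13 of them) are such a set: any two sum to at least 15+16 = 31 > 29.
Any 14th integer completes one of the 9 pairs, so 14 choices force a sum of 29.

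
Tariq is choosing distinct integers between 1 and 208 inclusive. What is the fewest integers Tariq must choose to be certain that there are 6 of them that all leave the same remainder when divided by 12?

Pigeonhole: the 12 residue classes mod 12 are the pigeonholes.
With 60 integers one could put 5 in each residue class and have no class reach 6.
The 61st integer pushes some class to 6, so 12·5 + 1 = 61.

61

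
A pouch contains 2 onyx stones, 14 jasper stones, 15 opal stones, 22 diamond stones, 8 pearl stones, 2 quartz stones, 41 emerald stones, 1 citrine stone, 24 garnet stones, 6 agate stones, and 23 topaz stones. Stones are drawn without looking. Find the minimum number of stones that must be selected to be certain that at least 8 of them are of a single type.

Put each drawn stone into a box by type. The largest draw with every box below 8 takes min(count, 7) from each type; types with fewer than 7 contribute all they have.
Σ min(cᵢ, 7) = 2 + 7 + 7 + 7 + 7 + 2 + 7 + 1 + 7 + 6 + 7 = 60.
Draw number 60 + 1 = 61 must push one box to 8.

61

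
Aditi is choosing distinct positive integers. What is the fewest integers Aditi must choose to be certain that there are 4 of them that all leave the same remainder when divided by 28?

The 28 residue classes mod 28 are the pigeonholes.
With 84 integers one could put 3 in each residue class and have no class reach 4.
The 85th integer pushes some class to 4, so 28·3 + 1 = 85.

85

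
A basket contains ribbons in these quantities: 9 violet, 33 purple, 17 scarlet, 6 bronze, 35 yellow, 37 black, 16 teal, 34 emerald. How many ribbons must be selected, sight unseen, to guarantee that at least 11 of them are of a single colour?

76

The 8 colours are the holes; the ribbons drawn are the pigeons.
To avoid 11 of any one colour, the worst case takes at most 10 of each colour, or every ribbon of a colour that has fewer than 10.
That gives 9 + 10 + 10 + 6 + 10 + 10 + 10 + 10 = 75 ribbons with no colour reaching 11.
The next ribbon forces some colour to 11, so 75 + 1 = 76.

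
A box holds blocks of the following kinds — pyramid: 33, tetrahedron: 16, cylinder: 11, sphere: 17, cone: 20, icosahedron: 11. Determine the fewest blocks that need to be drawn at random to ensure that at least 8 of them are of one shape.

By the pigeonhole principle, put each drawn block into a box by shape. The largest draw with every box below 8 takes min(count, 7) from each shape.
Σ min(cᵢ, 7) = 7 + 7 + 7 + 7 + 7 + 7 = 42.
Draw number 42 + 1 = 43 must push one box to 8.

43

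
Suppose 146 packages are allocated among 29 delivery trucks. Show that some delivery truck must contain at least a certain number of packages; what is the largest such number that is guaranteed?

6

The 29 delivery trucks are the holes and the 146 packages are the pigeons.
If every delivery truck held at most 5 packages, the total would be at most 29 × 5 = 145, which is less than 146.
So some delivery truck holds at least ⌈146/29⌉ = 6 packages.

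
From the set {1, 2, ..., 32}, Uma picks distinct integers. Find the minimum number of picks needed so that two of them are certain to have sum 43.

22

Group the elements by complementary pair {x, 43−x}: {11,32}, {12,31}, {13,30}, …, giving 11 two-element pairs and 10 integers whose partner 43−x falls outside [1,32].
Treating each of those 21 groups as a pigeonhole, one can pick one integer per group — 21 integers — with no two summing to 43.
The 22nd integer lands in an occupied pair, forcing a sum of 43.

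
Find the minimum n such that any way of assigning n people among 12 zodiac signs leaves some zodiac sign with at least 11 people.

With 120 people one could put exactly 10 in each of the 12 zodiac signs, and no zodiac sign would reach 11.
One more person must land in a zodiac sign that already has 10, giving it 11.
So 12 × 10 + 1 = 121 people are required.

121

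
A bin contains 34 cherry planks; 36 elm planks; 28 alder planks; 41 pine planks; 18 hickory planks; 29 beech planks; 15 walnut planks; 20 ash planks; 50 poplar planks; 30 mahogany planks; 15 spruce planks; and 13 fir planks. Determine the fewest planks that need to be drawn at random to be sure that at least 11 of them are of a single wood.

121

The 12 woods are the holes; the planks drawn are the pigeons.
To avoid 11 of any one wood, the worst case takes at most 10 of each wood.
That gives 10 + 10 + 10 + 10 + 10 + 10 + 10 + 10 + 10 + 10 + 10 + 10 = 120 planks with no wood reaching 11.
The next plank forces some wood to 11, so 120 + 1 = 121.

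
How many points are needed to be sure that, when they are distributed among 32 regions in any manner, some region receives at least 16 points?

481

With 480 points one could put exactly 15 in each of the 32 regions, and no region would reach 16.
Pigeonhole: one more point must land in a region that already has 15, giving it 16.
So 32 × 15 + 1 = 481 points are required.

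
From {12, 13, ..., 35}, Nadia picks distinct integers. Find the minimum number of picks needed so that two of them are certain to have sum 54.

17

Group the elements by complementary pair {x, 54−x}: {19,35}, {20,34}, {21,33}, …, giving 8 two-element pairs, the single value 27 (it cannot pair with itself since the integers are distinct), and 7 integers whose partner 54−x falls outside [12,35].
By pigeonhole, treating each of those 16 groups as a pigeonhole, one can pick one integer per group — 16 integers — with no two summing to 54.
The 17th integer lands in an occupied pair, forcing a sum of 54.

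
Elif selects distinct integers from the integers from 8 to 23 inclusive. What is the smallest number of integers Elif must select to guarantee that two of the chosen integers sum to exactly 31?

9

Two chosen integers sum to 31 exactly when both halves of some pair {x, 31−x} with 8 ≤ x ≤ 31−x ≤ 23 are chosen — 8 such pairs.
Every element belongs to one of those pairs, so the worst case picks one from each: 8 integers.
The 9th integer has to be the second member of some pair, so 8 + 1 = 9.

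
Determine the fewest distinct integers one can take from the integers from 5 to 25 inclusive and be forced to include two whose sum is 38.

16

Group the elements by complementary pair {x, 38−x}: {13,25}, {14,24}, {15,23}, …, giving 6 two-element pairs, the single value 19 (it cannot pair with itself since the integers are distinct), and 8 integers whose partner 38−x falls outside [5,25].
By the pigeonhole principle, treating each of those 15 groups as a pigeonhole, one can pick one integer per group — 15 integers — with no two summing to 38.
The 16th integer lands in an occupied pair, forcing a sum of 38.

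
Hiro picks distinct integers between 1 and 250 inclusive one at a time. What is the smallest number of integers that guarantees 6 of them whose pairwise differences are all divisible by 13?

66

Integers whose pairwise differences are multiples of 13 are exactly those sharing a remainder mod 13. The 13 residue classes mod 13 are the pigeonholes.
With 65 integers one could put 5 in each residue class and have no class reach 6.
The 66th integer pushes some class to 6, so 13·5 + 1 = 66.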